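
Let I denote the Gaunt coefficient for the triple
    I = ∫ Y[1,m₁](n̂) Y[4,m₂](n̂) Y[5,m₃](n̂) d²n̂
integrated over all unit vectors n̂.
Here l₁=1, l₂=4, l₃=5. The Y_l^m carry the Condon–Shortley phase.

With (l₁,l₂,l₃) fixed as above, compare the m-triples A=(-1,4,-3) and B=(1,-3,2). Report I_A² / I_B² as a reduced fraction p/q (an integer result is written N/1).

1/3

Same 1,4,5: normalisation and zero-m 3j drop out of the ratio.
A: Δ: 0! 2! 8! / 11! → 1/495; sum: t=0:+1/80640 = 1/80640; 3j²(1 4 5; -1 4 -3) = Δ·Π!·Σ² = 1/495  (sign +1)
B: Δ: 0! 2! 8! / 11! → 1/495; sum: t=0:+1/10080 = 1/10080; 3j²(1 4 5; 1 -3 2) = Δ·Π!·Σ² = 1/165  (sign -1)
I_A²/I_B² = (1/495)/(1/165) = 1/3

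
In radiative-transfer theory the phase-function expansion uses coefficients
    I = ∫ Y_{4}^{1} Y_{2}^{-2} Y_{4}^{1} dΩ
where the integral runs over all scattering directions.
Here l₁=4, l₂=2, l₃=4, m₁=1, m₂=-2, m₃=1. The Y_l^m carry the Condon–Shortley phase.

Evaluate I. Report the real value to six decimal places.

Rules hold: Σm=0, L=10 even, 2≤4≤6.
N = 9·5·9 = 405
Δ = 2!·6!·2!/11! = 1/13860
Racah Σ t=0..2: t=0:+1/192 t=1:−1/36 t=2:+1/192 = -5/288
⇒ 3j(4 2 4; 0 0 0)² = 20/693, sgn -1
Racah Σ t=0..0: t=0:+1/144 = 1/144
⇒ 3j(4 2 4; 1 -2 1)² = 10/231, sgn -1
4πI² = N·(3j₀)²·(3jₘ)² = 3000/5929
I = +1·√(0.505988/4π) = 0.20066192

0.200662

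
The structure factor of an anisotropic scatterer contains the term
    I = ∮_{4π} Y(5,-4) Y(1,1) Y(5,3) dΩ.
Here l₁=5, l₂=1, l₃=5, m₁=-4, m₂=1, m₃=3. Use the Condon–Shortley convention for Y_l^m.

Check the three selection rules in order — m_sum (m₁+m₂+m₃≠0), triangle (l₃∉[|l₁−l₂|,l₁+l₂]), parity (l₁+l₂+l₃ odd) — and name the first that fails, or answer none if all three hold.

azimuthal sum: -4 + 1 + 3 = 0  ✓
4 ≤ 5 ≤ 6 (triangle on l)  ✓
L = 5 + 1 + 5 = 11 (odd)  ✗

parity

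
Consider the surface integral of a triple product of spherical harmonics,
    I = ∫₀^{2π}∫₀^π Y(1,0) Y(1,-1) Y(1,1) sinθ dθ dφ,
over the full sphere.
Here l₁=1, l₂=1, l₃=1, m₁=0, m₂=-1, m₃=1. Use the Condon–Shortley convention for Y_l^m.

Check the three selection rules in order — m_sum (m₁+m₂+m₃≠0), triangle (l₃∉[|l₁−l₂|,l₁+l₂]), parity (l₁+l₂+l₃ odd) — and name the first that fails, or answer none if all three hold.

parity

m₁+m₂+m₃ = 0 − 1 + 1 = 0  ✓
triangle: |1−1|=0 ≤ l₃=1 ≤ 1+1=2  ✓
parity: l₁+l₂+l₃ = 3 is odd  ✗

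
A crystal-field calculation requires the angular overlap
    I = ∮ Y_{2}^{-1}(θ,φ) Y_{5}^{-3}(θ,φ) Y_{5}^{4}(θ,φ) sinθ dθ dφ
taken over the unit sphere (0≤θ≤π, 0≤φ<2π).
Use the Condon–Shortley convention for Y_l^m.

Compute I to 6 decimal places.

0.196098

Checks pass: Σm=0; 12 even; l₃=5∈[3,7].
(2·2+1)(2·5+1)(2·5+1) = 605
Δ: 2! 2! 8! / 13! → 1/38610
sum: t=0:+1/2880 t=1:−1/576 t=2:+1/2880 = -1/960
3j²(2 5 5; 0 0 0) = Δ·Π!·Σ² = 10/429  (sign +1)
sum: t=1:−1/10080 t=2:+1/80640 = -1/11520
3j²(2 5 5; -1 -3 4) = Δ·Π!·Σ² = 49/1430  (sign +1)
combine: 4πI² = 605·10/429·49/1430 = 245/507
take √, sign +1: I = 0.19609844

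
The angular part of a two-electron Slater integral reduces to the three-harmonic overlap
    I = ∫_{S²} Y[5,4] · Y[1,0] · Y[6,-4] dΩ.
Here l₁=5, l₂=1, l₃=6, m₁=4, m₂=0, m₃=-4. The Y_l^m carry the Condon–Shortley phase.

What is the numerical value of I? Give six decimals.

Rules hold: Σm=0, L=12 even, 4≤6≤6.
N = 11·3·13 = 429
Δ = 0!·10!·2!/13! = 1/858
Racah Σ t=0..0: t=0:+1/14400 = 1/14400
⇒ 3j(5 1 6; 0 0 0)² = 6/143, sgn +1
Racah Σ t=0..0: t=0:+1/362880 = 1/362880
⇒ 3j(5 1 6; 4 0 -4)² = 10/429, sgn +1
4πI² = N·(3j₀)²·(3jₘ)² = 60/143
I = +1·√(0.41958/4π) = 0.18272698

0.182727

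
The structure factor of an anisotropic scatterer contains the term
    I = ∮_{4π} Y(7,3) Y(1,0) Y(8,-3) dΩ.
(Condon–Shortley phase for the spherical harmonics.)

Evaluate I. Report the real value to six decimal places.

Checks pass: Σm=0; 16 even; l₃=8∈[6,8].
(2·7+1)(2·1+1)(2·8+1) = 765
Δ: 0! 14! 2! / 17! → 1/2040
sum: t=0:+1/25401600 = 1/25401600
3j²(7 1 8; 0 0 0) = Δ·Π!·Σ² = 8/255  (sign +1)
sum: t=0:+1/87091200 = 1/87091200
3j²(7 1 8; 3 0 -3) = Δ·Π!·Σ² = 11/408  (sign -1)
combine: 4πI² = 765·8/255·11/408 = 11/17
take √, sign -1: I = -0.22691696

-0.226917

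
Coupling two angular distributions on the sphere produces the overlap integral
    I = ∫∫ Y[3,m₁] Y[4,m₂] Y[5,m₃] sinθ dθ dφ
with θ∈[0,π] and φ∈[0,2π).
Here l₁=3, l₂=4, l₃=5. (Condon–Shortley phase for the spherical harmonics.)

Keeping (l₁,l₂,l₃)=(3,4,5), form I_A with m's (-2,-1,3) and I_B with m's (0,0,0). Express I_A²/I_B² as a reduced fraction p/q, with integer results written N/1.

Same 3,4,5: normalisation and zero-m 3j drop out of the ratio.
A: Δ: 2! 4! 6! / 13! → 1/180180; sum: t=1:−1/1152 t=2:+1/1440 = -1/5760; 3j²(3 4 5; -2 -1 3) = Δ·Π!·Σ² = 1/858  (sign -1)
B: Δ: 2! 4! 6! / 13! → 1/180180; sum: t=0:+1/576 t=1:−1/144 t=2:+1/576 = -1/288; 3j²(3 4 5; 0 0 0) = Δ·Π!·Σ² = 20/1001  (sign +1)
I_A²/I_B² = (1/858)/(20/1001) = 7/120

7/120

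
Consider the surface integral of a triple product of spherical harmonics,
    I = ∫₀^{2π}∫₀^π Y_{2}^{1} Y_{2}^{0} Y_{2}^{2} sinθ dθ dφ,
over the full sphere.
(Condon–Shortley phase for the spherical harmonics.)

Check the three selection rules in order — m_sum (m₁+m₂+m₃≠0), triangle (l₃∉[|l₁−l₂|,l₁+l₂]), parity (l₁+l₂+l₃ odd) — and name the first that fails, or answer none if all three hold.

Σmᵢ = 3  ✗
l₃∈[|l₁−l₂|,l₁+l₂]=[0,4], have l₃=2
Σlᵢ = 6 ⇒ even

m_sum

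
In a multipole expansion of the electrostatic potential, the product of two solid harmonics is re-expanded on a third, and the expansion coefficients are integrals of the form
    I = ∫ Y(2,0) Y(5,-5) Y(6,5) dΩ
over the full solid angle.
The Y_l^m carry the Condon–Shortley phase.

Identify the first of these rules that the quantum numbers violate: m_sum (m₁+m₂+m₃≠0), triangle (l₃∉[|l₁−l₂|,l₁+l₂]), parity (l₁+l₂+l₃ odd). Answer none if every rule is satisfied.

m₁+m₂+m₃ = 0 − 5 + 5 = 0  ✓
triangle: |2−5|=3 ≤ l₃=6 ≤ 2+5=7  ✓
parity: l₁+l₂+l₃ = 13 is odd  ✗

parity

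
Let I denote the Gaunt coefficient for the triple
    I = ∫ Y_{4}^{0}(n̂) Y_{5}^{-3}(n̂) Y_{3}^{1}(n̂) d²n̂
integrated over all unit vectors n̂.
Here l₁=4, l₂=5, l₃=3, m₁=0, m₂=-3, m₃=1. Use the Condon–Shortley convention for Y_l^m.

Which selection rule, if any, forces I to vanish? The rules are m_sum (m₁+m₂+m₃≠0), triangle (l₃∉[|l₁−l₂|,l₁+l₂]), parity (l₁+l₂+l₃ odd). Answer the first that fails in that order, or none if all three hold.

m_sum

azimuthal sum: 0 − 3 + 1 = -2  ✗
1 ≤ 3 ≤ 9 (triangle on l)
L = 4 + 5 + 3 = 12 (even)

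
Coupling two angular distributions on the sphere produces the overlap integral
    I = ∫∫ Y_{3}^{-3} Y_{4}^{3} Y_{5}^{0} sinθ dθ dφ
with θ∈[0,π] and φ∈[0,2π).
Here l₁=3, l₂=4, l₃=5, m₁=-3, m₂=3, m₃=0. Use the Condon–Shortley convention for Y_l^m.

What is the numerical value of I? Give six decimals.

-0.098140

m-sum 0 ✓  L=12 even ✓  1≤5≤7 ✓
Π(2lᵢ+1) = 7×9×11 = 693
triangle coeff Δ(3,4,5) = 1/180180
Σ_t [0,2]: t=0:+1/576 t=1:−1/144 t=2:+1/576 = -1/288
(3j)²=20/1001 [(3 4 5; 0 0 0)], sign=+1
Σ_t [2,2]: t=2:+1/5760 = 1/5760
(3j)²=5/572 [(3 4 5; -3 3 0)], sign=-1
⇒ 4πI² = 225/1859
I = (-1)√(225/1859/(4π)) = -0.09814013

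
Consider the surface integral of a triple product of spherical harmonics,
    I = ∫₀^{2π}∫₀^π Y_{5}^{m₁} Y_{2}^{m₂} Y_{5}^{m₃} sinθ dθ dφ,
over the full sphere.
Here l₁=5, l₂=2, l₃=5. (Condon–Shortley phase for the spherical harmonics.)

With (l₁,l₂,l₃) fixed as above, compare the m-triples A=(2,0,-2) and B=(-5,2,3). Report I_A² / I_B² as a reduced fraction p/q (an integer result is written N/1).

6/5

Shared (l₁,l₂,l₃)=(5,2,5): N and (l;000)² cancel in I_A²/I_B².
A: Δ = 2!·8!·2!/13! = 1/38610; Racah Σ t=0..2: t=0:+1/2880 t=1:−1/1440 t=2:+1/20160 = -1/3360; ⇒ 3j(5 2 5; 2 0 -2)² = 6/715, sgn +1
B: Δ = 2!·8!·2!/13! = 1/38610; Racah Σ t=2..2: t=2:+1/161280 = 1/161280; ⇒ 3j(5 2 5; -5 2 3)² = 1/143, sgn +1
I_A²/I_B² = (6/715)/(1/143) = 6/5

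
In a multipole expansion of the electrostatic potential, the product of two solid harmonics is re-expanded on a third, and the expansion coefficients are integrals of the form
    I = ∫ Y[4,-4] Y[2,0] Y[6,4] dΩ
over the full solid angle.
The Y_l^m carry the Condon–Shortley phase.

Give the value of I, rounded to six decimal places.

Rules hold: Σm=0, L=12 even, 2≤6≤6.
N = 9·5·13 = 585
Δ = 0!·8!·4!/13! = 1/6435
Racah Σ t=0..0: t=0:+1/2304 = 1/2304
⇒ 3j(4 2 6; 0 0 0)² = 5/143, sgn +1
Racah Σ t=0..0: t=0:+1/161280 = 1/161280
⇒ 3j(4 2 6; -4 0 4)² = 1/143, sgn +1
4πI² = N·(3j₀)²·(3jₘ)² = 225/1573
I = +1·√(0.143039/4π) = 0.10668957

0.106690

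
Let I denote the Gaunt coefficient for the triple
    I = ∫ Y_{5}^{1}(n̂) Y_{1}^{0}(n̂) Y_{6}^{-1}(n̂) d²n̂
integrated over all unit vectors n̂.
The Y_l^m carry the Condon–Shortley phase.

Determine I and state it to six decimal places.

-0.241725

Checks pass: Σm=0; 12 even; l₃=6∈[4,6].
(2·5+1)(2·1+1)(2·6+1) = 429
Δ: 0! 10! 2! / 13! → 1/858
sum: t=0:+1/14400 = 1/14400
3j²(5 1 6; 0 0 0) = Δ·Π!·Σ² = 6/143  (sign +1)
sum: t=0:+1/17280 = 1/17280
3j²(5 1 6; 1 0 -1) = Δ·Π!·Σ² = 35/858  (sign -1)
combine: 4πI² = 429·6/143·35/858 = 105/143
take √, sign -1: I = -0.24172507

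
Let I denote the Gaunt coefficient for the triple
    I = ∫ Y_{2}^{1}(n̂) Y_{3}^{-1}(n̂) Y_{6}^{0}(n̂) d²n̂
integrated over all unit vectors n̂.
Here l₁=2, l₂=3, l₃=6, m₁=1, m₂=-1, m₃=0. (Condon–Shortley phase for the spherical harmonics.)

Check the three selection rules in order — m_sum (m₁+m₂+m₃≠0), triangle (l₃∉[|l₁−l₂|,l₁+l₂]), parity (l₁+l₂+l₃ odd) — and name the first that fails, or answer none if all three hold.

triangle

azimuthal sum: 1 − 1 + 0 = 0  ✓
1 ≤ 6 ≤ 5 (triangle on l)  ✗
L = 2 + 3 + 6 = 11 (odd)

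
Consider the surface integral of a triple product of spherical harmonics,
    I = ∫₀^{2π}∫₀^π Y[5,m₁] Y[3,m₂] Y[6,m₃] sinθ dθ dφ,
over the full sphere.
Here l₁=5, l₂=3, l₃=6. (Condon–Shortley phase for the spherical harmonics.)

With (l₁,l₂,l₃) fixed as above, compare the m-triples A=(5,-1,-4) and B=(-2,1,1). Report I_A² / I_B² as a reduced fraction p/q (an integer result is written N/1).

18/5

Shared (l₁,l₂,l₃)=(5,3,6): N and (l;000)² cancel in I_A²/I_B².
A: Δ = 2!·8!·4!/15! = 1/675675; Racah Σ t=0..0: t=0:+1/322560 = 1/322560; ⇒ 3j(5 3 6; 5 -1 -4)² = 18/1001, sgn +1
B: Δ = 2!·8!·4!/15! = 1/675675; Racah Σ t=0..2: t=0:+1/241920 t=1:−1/8640 t=2:+1/5760 = 1/16128; ⇒ 3j(5 3 6; -2 1 1)² = 5/1001, sgn -1
I_A²/I_B² = (18/1001)/(5/1001) = 18/5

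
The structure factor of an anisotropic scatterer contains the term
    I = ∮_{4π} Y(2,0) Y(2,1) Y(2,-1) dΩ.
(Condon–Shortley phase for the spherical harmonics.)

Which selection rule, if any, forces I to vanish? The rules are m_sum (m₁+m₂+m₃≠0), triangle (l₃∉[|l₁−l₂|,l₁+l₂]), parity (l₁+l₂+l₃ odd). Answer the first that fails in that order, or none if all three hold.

azimuthal sum: 0 + 1 − 1 = 0  ✓
0 ≤ 2 ≤ 4 (triangle on l)  ✓
L = 2 + 2 + 2 = 6 (even)  ✓

none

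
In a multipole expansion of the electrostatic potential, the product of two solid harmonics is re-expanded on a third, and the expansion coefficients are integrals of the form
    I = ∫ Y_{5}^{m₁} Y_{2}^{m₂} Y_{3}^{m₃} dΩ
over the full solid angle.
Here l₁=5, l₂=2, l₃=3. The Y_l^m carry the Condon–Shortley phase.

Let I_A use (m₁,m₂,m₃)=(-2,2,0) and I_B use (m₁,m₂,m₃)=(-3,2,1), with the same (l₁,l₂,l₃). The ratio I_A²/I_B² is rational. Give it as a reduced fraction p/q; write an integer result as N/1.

1/2

l's match ⇒ only the (l;m) 3-j factors differ between A and B.
A: triangle coeff Δ(5,2,3) = 1/2310; Σ_t [4,4]: t=4:+1/864 = 1/864; (3j)²=1/66 [(5 2 3; -2 2 0)], sign=-1
B: triangle coeff Δ(5,2,3) = 1/2310; Σ_t [4,4]: t=4:+1/1152 = 1/1152; (3j)²=1/33 [(5 2 3; -3 2 1)], sign=+1
I_A²/I_B² = (1/66)/(1/33) = 1/2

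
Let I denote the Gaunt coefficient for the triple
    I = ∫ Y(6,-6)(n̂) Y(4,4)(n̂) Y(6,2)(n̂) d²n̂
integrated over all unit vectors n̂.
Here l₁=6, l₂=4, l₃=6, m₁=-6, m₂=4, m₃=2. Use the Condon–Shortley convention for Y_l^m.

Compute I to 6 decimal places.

0.056161

Checks pass: Σm=0; 16 even; l₃=6∈[2,10].
(2·6+1)(2·4+1)(2·6+1) = 1521
Δ: 4! 8! 4! / 17! → 1/15315300
sum: t=0:+1/829440 t=1:−1/25920 t=2:+1/9216 t=3:−1/25920 t=4:+1/829440 = 7/207360
3j²(6 4 6; 0 0 0) = Δ·Π!·Σ² = 28/2431  (sign +1)
sum: t=4:+1/23224320 = 1/23224320
3j²(6 4 6; -6 4 2) = Δ·Π!·Σ² = 1/442  (sign +1)
combine: 4πI² = 1521·28/2431·1/442 = 126/3179
take √, sign +1: I = 0.05616103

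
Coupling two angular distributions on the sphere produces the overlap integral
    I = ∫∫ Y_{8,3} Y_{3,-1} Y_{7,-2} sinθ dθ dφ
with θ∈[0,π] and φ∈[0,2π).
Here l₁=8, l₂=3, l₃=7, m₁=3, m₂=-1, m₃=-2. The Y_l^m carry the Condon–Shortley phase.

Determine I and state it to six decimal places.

-0.144372

Rules hold: Σm=0, L=18 even, 5≤7≤11.
N = 17·7·15 = 1785
Δ = 4!·12!·2!/19! = 1/5290740
Racah Σ t=1..3: t=1:−1/7257600 t=2:+1/2073600 t=3:−1/7257600 = 1/4838400
⇒ 3j(8 3 7; 0 0 0)² = 252/20995, sgn -1
Racah Σ t=0..2: t=0:+1/29030400 t=1:−1/5806080 t=2:+1/17418240 = -1/12441600
⇒ 3j(8 3 7; 3 -1 -2)² = 154/12597, sgn +1
4πI² = N·(3j₀)²·(3jₘ)² = 271656/1037153
I = -1·√(0.261925/4π) = -0.14437211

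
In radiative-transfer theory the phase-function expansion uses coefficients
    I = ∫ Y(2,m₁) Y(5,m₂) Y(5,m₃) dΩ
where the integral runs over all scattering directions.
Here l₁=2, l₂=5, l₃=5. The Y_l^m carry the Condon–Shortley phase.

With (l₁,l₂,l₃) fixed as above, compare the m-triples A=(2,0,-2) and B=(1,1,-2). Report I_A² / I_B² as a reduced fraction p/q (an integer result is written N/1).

l's match ⇒ only the (l;m) 3-j factors differ between A and B.
A: triangle coeff Δ(2,5,5) = 1/38610; Σ_t [0,0]: t=0:+1/2880 = 1/2880; (3j)²=14/429 [(2 5 5; 2 0 -2)], sign=-1
B: triangle coeff Δ(2,5,5) = 1/38610; Σ_t [0,1]: t=0:+1/2880 t=1:−1/1440 = -1/2880; (3j)²=7/715 [(2 5 5; 1 1 -2)], sign=+1
I_A²/I_B² = (14/429)/(7/715) = 10/3

10/3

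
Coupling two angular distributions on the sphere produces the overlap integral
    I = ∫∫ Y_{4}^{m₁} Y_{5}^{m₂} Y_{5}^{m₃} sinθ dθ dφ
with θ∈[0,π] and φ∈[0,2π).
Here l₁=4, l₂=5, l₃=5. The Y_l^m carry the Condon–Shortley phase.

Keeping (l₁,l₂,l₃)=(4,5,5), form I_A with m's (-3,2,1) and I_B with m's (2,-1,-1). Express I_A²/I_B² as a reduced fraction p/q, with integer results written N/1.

1/8

l's match ⇒ only the (l;m) 3-j factors differ between A and B.
A: triangle coeff Δ(4,5,5) = 1/3153150; Σ_t [3,4]: t=3:−1/6912 t=4:+1/5184 = 1/20736; (3j)²=5/2574 [(4 5 5; -3 2 1)], sign=+1
B: triangle coeff Δ(4,5,5) = 1/3153150; Σ_t [0,2]: t=0:+1/4608 t=1:−1/1296 t=2:+1/4608 = -7/20736; (3j)²=20/1287 [(4 5 5; 2 -1 -1)], sign=-1
I_A²/I_B² = (5/2574)/(20/1287) = 1/8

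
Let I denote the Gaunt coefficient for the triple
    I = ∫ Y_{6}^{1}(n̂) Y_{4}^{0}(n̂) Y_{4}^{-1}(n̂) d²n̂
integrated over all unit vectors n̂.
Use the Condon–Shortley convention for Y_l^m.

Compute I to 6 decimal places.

-0.103072

Checks pass: Σm=0; 14 even; l₃=4∈[2,10].
(2·6+1)(2·4+1)(2·4+1) = 1053
Δ: 6! 6! 2! / 15! → 1/1261260
sum: t=2:+1/4608 t=3:−1/1296 t=4:+1/4608 = -7/20736
3j²(6 4 4; 0 0 0) = Δ·Π!·Σ² = 20/1287  (sign -1)
sum: t=2:+1/3456 t=3:−1/1728 t=4:+1/11520 = -7/34560
3j²(6 4 4; 1 0 -1) = Δ·Π!·Σ² = 7/858  (sign +1)
combine: 4πI² = 1053·20/1287·7/858 = 210/1573
take √, sign -1: I = -0.10307192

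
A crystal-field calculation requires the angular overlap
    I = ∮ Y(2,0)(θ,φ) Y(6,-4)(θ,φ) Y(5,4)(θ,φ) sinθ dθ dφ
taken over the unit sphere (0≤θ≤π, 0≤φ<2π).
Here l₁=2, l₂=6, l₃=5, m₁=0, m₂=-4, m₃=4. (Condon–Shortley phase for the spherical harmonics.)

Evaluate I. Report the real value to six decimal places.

0.000000

L=13 odd ⇒ parity kills the (l;000) factor ⇒ I = 0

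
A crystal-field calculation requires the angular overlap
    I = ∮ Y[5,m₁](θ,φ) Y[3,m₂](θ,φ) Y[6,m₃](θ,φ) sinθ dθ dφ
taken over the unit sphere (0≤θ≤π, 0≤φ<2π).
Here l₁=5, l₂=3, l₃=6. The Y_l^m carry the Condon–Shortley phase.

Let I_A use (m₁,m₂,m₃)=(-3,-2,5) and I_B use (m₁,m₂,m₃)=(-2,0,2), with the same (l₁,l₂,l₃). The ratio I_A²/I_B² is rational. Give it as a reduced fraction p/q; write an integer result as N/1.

Shared (l₁,l₂,l₃)=(5,3,6): N and (l;000)² cancel in I_A²/I_B².
A: Δ = 2!·8!·4!/15! = 1/675675; Racah Σ t=0..1: t=0:+1/483840 t=1:−1/120960 = -1/161280; ⇒ 3j(5 3 6; -3 -2 5)² = 2/91, sgn +1
B: Δ = 2!·8!·4!/15! = 1/675675; Racah Σ t=0..2: t=0:+1/60480 t=1:−1/5760 t=2:+1/8640 = -1/24192; ⇒ 3j(5 3 6; -2 0 2)² = 8/3003, sgn -1
I_A²/I_B² = (2/91)/(8/3003) = 33/4

33/4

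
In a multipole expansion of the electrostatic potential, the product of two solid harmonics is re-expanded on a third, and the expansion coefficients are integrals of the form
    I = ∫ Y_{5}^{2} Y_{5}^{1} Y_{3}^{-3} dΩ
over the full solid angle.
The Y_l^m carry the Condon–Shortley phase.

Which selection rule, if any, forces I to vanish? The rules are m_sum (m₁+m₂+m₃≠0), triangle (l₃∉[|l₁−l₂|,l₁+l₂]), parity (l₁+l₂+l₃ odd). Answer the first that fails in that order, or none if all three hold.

m₁+m₂+m₃ = 2 + 1 − 3 = 0  ✓
triangle: |5−5|=0 ≤ l₃=3 ≤ 5+5=10  ✓
parity: l₁+l₂+l₃ = 13 is odd  ✗

parity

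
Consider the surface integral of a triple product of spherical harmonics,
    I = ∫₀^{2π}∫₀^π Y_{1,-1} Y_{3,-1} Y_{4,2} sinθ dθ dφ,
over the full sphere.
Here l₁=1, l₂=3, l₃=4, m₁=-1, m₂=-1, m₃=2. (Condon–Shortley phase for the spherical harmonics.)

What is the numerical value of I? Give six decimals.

Rules hold: Σm=0, L=8 even, 2≤4≤4.
N = 3·7·9 = 189
Δ = 0!·2!·6!/9! = 1/252
Racah Σ t=0..0: t=0:+1/36 = 1/36
⇒ 3j(1 3 4; 0 0 0)² = 4/63, sgn +1
Racah Σ t=0..0: t=0:+1/96 = 1/96
⇒ 3j(1 3 4; -1 -1 2)² = 5/84, sgn +1
4πI² = N·(3j₀)²·(3jₘ)² = 5/7
I = +1·√(0.714286/4π) = 0.23841361

0.238414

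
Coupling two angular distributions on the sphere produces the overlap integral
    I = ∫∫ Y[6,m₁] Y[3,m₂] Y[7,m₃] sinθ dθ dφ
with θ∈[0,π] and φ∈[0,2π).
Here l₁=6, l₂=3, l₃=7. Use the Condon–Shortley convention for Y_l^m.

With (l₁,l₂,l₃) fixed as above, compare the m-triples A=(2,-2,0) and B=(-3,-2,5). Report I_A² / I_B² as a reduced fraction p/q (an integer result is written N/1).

Shared (l₁,l₂,l₃)=(6,3,7): N and (l;000)² cancel in I_A²/I_B².
A: Δ = 2!·10!·4!/17! = 1/2042040; Racah Σ t=0..1: t=0:+1/207360 t=1:−1/725760 = 1/290304; ⇒ 3j(6 3 7; 2 -2 0)² = 125/7293, sgn -1
B: Δ = 2!·10!·4!/17! = 1/2042040; Racah Σ t=0..1: t=0:+1/4354560 t=1:−1/1935360 = -1/3483648; ⇒ 3j(6 3 7; -3 -2 5)² = 125/12376, sgn -1
I_A²/I_B² = (125/7293)/(125/12376) = 56/33

56/33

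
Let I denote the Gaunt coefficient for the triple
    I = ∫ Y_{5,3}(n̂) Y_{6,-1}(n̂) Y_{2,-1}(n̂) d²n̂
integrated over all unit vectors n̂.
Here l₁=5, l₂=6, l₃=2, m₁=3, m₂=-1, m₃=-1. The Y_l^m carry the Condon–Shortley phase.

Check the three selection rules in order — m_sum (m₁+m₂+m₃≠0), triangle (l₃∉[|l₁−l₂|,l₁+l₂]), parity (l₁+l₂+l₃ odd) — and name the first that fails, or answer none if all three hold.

m_sum

m₁+m₂+m₃ = 3 − 1 − 1 = 1  ✗
triangle: |5−6|=1 ≤ l₃=2 ≤ 5+6=11
parity: l₁+l₂+l₃ = 13 is odd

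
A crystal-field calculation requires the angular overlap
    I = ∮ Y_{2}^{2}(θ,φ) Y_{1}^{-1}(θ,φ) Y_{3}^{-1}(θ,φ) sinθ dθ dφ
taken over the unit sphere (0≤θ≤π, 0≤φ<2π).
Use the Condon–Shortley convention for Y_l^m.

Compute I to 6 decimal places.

-0.082589

Checks pass: Σm=0; 6 even; l₃=3∈[1,3].
(2·2+1)(2·1+1)(2·3+1) = 105
Δ: 0! 4! 2! / 7! → 1/105
sum: t=0:+1/4 = 1/4
3j²(2 1 3; 0 0 0) = Δ·Π!·Σ² = 3/35  (sign -1)
sum: t=0:+1/48 = 1/48
3j²(2 1 3; 2 -1 -1) = Δ·Π!·Σ² = 1/105  (sign +1)
combine: 4πI² = 105·3/35·1/105 = 3/35
take √, sign -1: I = -0.08258890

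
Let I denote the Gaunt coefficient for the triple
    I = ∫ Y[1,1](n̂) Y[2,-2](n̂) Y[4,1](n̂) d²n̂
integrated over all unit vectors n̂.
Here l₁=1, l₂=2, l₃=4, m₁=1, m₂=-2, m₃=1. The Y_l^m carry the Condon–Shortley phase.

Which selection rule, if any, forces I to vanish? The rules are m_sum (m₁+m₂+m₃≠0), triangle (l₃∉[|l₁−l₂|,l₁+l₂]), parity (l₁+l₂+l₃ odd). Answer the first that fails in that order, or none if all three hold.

azimuthal sum: 1 − 2 + 1 = 0  ✓
1 ≤ 4 ≤ 3 (triangle on l)  ✗
L = 1 + 2 + 4 = 7 (odd)

triangle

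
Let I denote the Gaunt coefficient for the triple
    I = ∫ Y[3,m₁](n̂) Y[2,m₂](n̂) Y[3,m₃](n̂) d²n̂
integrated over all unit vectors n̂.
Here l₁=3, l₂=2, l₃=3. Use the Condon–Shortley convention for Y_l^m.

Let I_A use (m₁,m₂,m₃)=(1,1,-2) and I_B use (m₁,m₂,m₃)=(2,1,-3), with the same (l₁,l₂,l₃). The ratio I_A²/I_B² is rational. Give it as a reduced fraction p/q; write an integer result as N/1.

l's match ⇒ only the (l;m) 3-j factors differ between A and B.
A: triangle coeff Δ(3,2,3) = 1/3780; Σ_t [1,2]: t=1:−1/12 t=2:+1/48 = -1/16; (3j)²=1/28 [(3 2 3; 1 1 -2)], sign=+1
B: triangle coeff Δ(3,2,3) = 1/3780; Σ_t [1,1]: t=1:−1/48 = -1/48; (3j)²=5/84 [(3 2 3; 2 1 -3)], sign=-1
I_A²/I_B² = (1/28)/(5/84) = 3/5

3/5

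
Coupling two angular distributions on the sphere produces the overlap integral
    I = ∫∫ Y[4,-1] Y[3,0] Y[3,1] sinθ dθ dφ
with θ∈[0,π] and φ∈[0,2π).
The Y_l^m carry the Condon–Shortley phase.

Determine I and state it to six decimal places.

Rules hold: Σm=0, L=10 even, 1≤3≤7.
N = 9·7·7 = 441
Δ = 4!·4!·2!/11! = 1/34650
Racah Σ t=1..3: t=1:−1/72 t=2:+1/16 t=3:−1/72 = 5/144
⇒ 3j(4 3 3; 0 0 0)² = 2/77, sgn -1
Racah Σ t=1..3: t=1:−1/288 t=2:+1/24 t=3:−1/48 = 5/288
⇒ 3j(4 3 3; -1 0 1)² = 5/462, sgn +1
4πI² = N·(3j₀)²·(3jₘ)² = 15/121
I = -1·√(0.123967/4π) = -0.09932258

-0.099323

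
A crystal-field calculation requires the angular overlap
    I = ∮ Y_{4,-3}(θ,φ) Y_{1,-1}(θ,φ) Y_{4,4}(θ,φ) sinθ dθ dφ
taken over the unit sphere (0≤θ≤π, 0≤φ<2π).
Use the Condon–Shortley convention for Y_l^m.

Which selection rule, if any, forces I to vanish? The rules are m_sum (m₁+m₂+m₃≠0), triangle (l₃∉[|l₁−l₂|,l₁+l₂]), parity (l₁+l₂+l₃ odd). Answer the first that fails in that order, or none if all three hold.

parity

m₁+m₂+m₃ = -3 − 1 + 4 = 0  ✓
triangle: |4−1|=3 ≤ l₃=4 ≤ 4+1=5  ✓
parity: l₁+l₂+l₃ = 9 is odd  ✗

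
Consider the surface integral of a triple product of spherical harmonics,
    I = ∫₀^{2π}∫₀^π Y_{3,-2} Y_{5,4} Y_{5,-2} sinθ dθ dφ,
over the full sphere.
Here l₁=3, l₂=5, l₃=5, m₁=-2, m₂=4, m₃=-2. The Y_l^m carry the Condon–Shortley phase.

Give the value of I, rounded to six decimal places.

0.000000

Σlᵢ=13 odd — θ-integrand is odd under cosθ→−cosθ; I=0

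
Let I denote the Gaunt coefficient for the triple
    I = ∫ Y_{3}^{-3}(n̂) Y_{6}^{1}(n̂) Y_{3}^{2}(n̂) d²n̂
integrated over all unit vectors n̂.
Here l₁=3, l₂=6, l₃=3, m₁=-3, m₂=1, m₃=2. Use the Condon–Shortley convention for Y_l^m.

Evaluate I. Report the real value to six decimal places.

Checks pass: Σm=0; 12 even; l₃=3∈[3,9].
(2·3+1)(2·6+1)(2·3+1) = 637
Δ: 6! 0! 6! / 13! → 1/12012
sum: t=3:−1/1296 = -1/1296
3j²(3 6 3; 0 0 0) = Δ·Π!·Σ² = 100/3003  (sign +1)
sum: t=6:+1/86400 = 1/86400
3j²(3 6 3; -3 1 2) = Δ·Π!·Σ² = 1/1716  (sign -1)
combine: 4πI² = 637·100/3003·1/1716 = 175/14157
take √, sign -1: I = -0.03136379

-0.031364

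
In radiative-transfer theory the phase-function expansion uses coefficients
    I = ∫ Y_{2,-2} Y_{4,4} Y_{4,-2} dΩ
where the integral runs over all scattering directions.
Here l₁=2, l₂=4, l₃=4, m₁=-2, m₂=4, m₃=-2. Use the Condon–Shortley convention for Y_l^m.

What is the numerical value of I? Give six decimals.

m-sum 0 ✓  L=10 even ✓  2≤4≤6 ✓
Π(2lᵢ+1) = 5×9×9 = 405
triangle coeff Δ(2,4,4) = 1/13860
Σ_t [0,2]: t=0:+1/192 t=1:−1/36 t=2:+1/192 = -5/288
(3j)²=20/693 [(2 4 4; 0 0 0)], sign=-1
Σ_t [2,2]: t=2:+1/2880 = 1/2880
(3j)²=2/165 [(2 4 4; -2 4 -2)], sign=+1
⇒ 4πI² = 120/847
I = (-1)√(120/847/(4π)) = -0.10618031

-0.106180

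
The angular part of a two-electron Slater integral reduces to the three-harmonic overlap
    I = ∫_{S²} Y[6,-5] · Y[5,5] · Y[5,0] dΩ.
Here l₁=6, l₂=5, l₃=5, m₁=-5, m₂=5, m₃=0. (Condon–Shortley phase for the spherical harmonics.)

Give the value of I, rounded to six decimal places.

Rules hold: Σm=0, L=16 even, 1≤5≤11.
N = 13·11·11 = 1573
Δ = 6!·6!·4!/17! = 1/28588560
Racah Σ t=1..5: t=1:−1/345600 t=2:+1/13824 t=3:−1/5184 t=4:+1/13824 t=5:−1/345600 = -7/129600
⇒ 3j(6 5 5; 0 0 0)² = 80/7293, sgn +1
Racah Σ t=6..6: t=6:+1/2073600 = 1/2073600
⇒ 3j(6 5 5; -5 5 0)² = 15/884, sgn -1
4πI² = N·(3j₀)²·(3jₘ)² = 1100/3757
I = -1·√(0.292787/4π) = -0.15264086

-0.152641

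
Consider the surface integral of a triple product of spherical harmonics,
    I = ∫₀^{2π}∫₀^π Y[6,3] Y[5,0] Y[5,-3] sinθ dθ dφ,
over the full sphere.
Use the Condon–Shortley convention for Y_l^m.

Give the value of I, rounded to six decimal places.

m-sum 0 ✓  L=16 even ✓  1≤5≤11 ✓
Π(2lᵢ+1) = 13×11×11 = 1573
triangle coeff Δ(6,5,5) = 1/28588560
Σ_t [1,5]: t=1:−1/345600 t=2:+1/13824 t=3:−1/5184 t=4:+1/13824 t=5:−1/345600 = -7/129600
(3j)²=80/7293 [(6 5 5; 0 0 0)], sign=+1
Σ_t [1,3]: t=1:−1/138240 t=2:+1/34560 t=3:−1/103680 = 1/82944
(3j)²=125/9724 [(6 5 5; 3 0 -3)], sign=+1
⇒ 4πI² = 2500/11271
I = (+1)√(2500/11271/(4π)) = 0.13285682

0.132857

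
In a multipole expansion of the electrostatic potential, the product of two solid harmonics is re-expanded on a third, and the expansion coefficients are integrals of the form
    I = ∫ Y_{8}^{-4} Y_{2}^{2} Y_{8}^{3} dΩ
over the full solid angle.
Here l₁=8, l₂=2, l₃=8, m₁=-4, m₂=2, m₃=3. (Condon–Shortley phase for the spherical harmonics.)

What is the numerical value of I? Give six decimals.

m-sum = -4 + 2 + 3 = 1 ≠ 0 ⇒ I = 0

0.000000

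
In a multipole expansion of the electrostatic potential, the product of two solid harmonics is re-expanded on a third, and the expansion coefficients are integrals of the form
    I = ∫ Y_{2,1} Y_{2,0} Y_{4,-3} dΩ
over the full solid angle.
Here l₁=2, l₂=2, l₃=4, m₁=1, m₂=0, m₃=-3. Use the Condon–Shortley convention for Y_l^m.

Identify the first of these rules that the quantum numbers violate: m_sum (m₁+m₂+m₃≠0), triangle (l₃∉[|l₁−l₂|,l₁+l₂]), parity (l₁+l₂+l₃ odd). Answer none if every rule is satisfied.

m₁+m₂+m₃ = 1 + 0 − 3 = -2  ✗
triangle: |2−2|=0 ≤ l₃=4 ≤ 2+2=4
parity: l₁+l₂+l₃ = 8 is even

m_sum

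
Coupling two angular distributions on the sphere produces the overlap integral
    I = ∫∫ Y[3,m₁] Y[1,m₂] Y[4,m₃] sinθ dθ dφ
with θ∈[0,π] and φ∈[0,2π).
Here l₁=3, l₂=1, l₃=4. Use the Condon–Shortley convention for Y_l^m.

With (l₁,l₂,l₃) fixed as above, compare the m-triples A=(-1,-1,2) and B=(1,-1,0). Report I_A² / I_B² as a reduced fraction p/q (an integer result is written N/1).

5/2

Same 3,1,4: normalisation and zero-m 3j drop out of the ratio.
A: Δ: 0! 6! 2! / 9! → 1/252; sum: t=0:+1/96 = 1/96; 3j²(3 1 4; -1 -1 2) = Δ·Π!·Σ² = 5/84  (sign +1)
B: Δ: 0! 6! 2! / 9! → 1/252; sum: t=0:+1/96 = 1/96; 3j²(3 1 4; 1 -1 0) = Δ·Π!·Σ² = 1/42  (sign +1)
I_A²/I_B² = (5/84)/(1/42) = 5/2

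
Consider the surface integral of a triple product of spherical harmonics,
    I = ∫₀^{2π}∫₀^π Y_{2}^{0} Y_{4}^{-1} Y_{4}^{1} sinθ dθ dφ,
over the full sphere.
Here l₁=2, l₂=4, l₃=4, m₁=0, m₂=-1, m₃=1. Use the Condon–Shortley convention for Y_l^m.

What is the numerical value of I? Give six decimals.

-0.139264

Checks pass: Σm=0; 10 even; l₃=4∈[2,6].
(2·2+1)(2·4+1)(2·4+1) = 405
Δ: 2! 2! 6! / 11! → 1/13860
sum: t=0:+1/192 t=1:−1/36 t=2:+1/192 = -5/288
3j²(2 4 4; 0 0 0) = Δ·Π!·Σ² = 20/693  (sign -1)
sum: t=0:+1/144 t=1:−1/48 t=2:+1/480 = -17/1440
3j²(2 4 4; 0 -1 1) = Δ·Π!·Σ² = 289/13860  (sign +1)
combine: 4πI² = 405·20/693·289/13860 = 1445/5929
take √, sign -1: I = -0.13926381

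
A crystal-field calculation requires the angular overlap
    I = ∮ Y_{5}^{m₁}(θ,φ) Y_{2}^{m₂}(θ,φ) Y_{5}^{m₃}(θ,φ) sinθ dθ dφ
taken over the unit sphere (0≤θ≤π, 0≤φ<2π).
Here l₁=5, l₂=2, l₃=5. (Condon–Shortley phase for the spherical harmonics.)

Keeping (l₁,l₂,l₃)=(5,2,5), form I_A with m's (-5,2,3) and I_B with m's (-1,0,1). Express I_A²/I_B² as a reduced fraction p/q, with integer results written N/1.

10/27

Shared (l₁,l₂,l₃)=(5,2,5): N and (l;000)² cancel in I_A²/I_B².
A: Δ = 2!·8!·2!/13! = 1/38610; Racah Σ t=2..2: t=2:+1/161280 = 1/161280; ⇒ 3j(5 2 5; -5 2 3)² = 1/143, sgn +1
B: Δ = 2!·8!·2!/13! = 1/38610; Racah Σ t=0..2: t=0:+1/5760 t=1:−1/720 t=2:+1/2304 = -1/1280; ⇒ 3j(5 2 5; -1 0 1)² = 27/1430, sgn -1
I_A²/I_B² = (1/143)/(27/1430) = 10/27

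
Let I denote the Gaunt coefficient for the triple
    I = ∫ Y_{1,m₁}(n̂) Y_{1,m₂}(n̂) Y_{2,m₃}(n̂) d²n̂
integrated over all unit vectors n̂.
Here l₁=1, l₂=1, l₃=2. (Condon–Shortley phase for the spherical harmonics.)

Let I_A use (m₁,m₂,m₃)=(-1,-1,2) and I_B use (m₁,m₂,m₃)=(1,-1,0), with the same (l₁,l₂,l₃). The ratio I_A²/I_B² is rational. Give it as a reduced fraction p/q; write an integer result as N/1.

l's match ⇒ only the (l;m) 3-j factors differ between A and B.
A: triangle coeff Δ(1,1,2) = 1/30; Σ_t [0,0]: t=0:+1/4 = 1/4; (3j)²=1/5 [(1 1 2; -1 -1 2)], sign=+1
B: triangle coeff Δ(1,1,2) = 1/30; Σ_t [0,0]: t=0:+1/4 = 1/4; (3j)²=1/30 [(1 1 2; 1 -1 0)], sign=+1
I_A²/I_B² = (1/5)/(1/30) = 6/1

6/1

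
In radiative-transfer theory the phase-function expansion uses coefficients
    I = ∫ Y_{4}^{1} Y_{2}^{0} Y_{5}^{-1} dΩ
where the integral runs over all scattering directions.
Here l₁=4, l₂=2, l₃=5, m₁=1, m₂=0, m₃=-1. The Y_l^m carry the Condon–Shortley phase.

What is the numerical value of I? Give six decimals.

Σlᵢ=11 odd — θ-integrand is odd under cosθ→−cosθ; I=0

0.000000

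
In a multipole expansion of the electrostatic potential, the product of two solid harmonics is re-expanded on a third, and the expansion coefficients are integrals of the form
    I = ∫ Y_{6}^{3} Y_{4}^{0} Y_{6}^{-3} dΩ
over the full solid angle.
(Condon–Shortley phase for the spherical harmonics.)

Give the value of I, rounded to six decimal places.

0.081461

m-sum 0 ✓  L=16 even ✓  2≤6≤10 ✓
Π(2lᵢ+1) = 13×9×13 = 1521
triangle coeff Δ(6,4,6) = 1/15315300
Σ_t [0,4]: t=0:+1/829440 t=1:−1/25920 t=2:+1/9216 t=3:−1/25920 t=4:+1/829440 = 7/207360
(3j)²=28/2431 [(6 4 6; 0 0 0)], sign=+1
Σ_t [0,3]: t=0:+1/414720 t=1:−1/51840 t=2:+1/80640 t=3:−1/1451520 = -1/193536
(3j)²=81/17017 [(6 4 6; 3 0 -3)], sign=+1
⇒ 4πI² = 2916/34969
I = (+1)√(2916/34969/(4π)) = 0.08146053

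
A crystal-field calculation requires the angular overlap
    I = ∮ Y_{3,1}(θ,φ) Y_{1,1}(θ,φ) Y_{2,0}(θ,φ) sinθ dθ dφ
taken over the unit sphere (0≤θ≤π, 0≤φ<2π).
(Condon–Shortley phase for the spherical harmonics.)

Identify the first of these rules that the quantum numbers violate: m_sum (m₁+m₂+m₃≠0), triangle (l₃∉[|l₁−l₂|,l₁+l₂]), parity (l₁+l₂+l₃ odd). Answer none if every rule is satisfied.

m_sum

Σmᵢ = 2  ✗
l₃∈[|l₁−l₂|,l₁+l₂]=[2,4], have l₃=2
Σlᵢ = 6 ⇒ even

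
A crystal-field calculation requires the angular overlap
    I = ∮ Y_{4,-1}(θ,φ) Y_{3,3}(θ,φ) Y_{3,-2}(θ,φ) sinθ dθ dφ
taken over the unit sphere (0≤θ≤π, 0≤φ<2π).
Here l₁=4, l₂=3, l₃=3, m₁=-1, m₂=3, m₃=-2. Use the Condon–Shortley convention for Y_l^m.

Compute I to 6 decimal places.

Checks pass: Σm=0; 10 even; l₃=3∈[1,7].
(2·4+1)(2·3+1)(2·3+1) = 441
Δ: 4! 4! 2! / 11! → 1/34650
sum: t=1:−1/72 t=2:+1/16 t=3:−1/72 = 5/144
3j²(4 3 3; 0 0 0) = Δ·Π!·Σ² = 2/77  (sign -1)
sum: t=4:+1/288 = 1/288
3j²(4 3 3; -1 3 -2) = Δ·Π!·Σ² = 5/231  (sign -1)
combine: 4πI² = 441·2/77·5/231 = 30/121
take √, sign +1: I = 0.14046335

0.140463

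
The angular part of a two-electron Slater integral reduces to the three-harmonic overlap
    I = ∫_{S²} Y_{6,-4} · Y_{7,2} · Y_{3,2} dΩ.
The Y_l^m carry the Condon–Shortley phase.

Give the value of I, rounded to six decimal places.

-0.153384

m-sum 0 ✓  L=16 even ✓  1≤3≤13 ✓
Π(2lᵢ+1) = 13×15×7 = 1365
triangle coeff Δ(6,7,3) = 1/2042040
Σ_t [4,6]: t=4:+1/207360 t=5:−1/57600 t=6:+1/207360 = -1/129600
(3j)²=168/12155 [(6 7 3; 0 0 0)], sign=+1
Σ_t [8,9]: t=8:+1/967680 t=9:−1/8709120 = 1/1088640
(3j)²=800/51051 [(6 7 3; -4 2 2)], sign=-1
⇒ 4πI² = 134400/454597
I = (-1)√(134400/454597/(4π)) = -0.15338448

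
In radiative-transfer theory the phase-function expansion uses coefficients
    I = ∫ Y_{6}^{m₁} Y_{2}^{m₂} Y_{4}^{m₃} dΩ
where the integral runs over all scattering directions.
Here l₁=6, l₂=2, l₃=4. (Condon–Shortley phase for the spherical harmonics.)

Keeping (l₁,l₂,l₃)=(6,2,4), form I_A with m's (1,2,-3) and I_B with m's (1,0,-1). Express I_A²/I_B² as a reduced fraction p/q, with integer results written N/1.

Same 6,2,4: normalisation and zero-m 3j drop out of the ratio.
A: Δ: 4! 8! 0! / 13! → 1/6435; sum: t=4:+1/120960 = 1/120960; 3j²(6 2 4; 1 2 -3) = Δ·Π!·Σ² = 1/1287  (sign -1)
B: Δ: 4! 8! 0! / 13! → 1/6435; sum: t=2:+1/2880 = 1/2880; 3j²(6 2 4; 1 0 -1) = Δ·Π!·Σ² = 14/429  (sign -1)
I_A²/I_B² = (1/1287)/(14/429) = 1/42

1/42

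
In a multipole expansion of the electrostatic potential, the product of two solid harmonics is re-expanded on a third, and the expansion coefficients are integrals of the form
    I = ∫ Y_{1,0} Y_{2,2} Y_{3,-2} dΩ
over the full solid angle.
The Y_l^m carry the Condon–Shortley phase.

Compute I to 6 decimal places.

Checks pass: Σm=0; 6 even; l₃=3∈[1,3].
(2·1+1)(2·2+1)(2·3+1) = 105
Δ: 0! 2! 4! / 7! → 1/105
sum: t=0:+1/4 = 1/4
3j²(1 2 3; 0 0 0) = Δ·Π!·Σ² = 3/35  (sign -1)
sum: t=0:+1/24 = 1/24
3j²(1 2 3; 0 2 -2) = Δ·Π!·Σ² = 1/21  (sign -1)
combine: 4πI² = 105·3/35·1/21 = 3/7
take √, sign +1: I = 0.18467439

0.184674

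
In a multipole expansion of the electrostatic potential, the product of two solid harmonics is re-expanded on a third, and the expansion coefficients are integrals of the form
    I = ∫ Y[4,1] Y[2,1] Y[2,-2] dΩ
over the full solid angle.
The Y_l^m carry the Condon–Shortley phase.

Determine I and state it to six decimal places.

m-sum 0 ✓  L=8 even ✓  2≤2≤6 ✓
Π(2lᵢ+1) = 9×5×5 = 225
triangle coeff Δ(4,2,2) = 1/630
Σ_t [2,2]: t=2:+1/16 = 1/16
(3j)²=2/35 [(4 2 2; 0 0 0)], sign=+1
Σ_t [3,3]: t=3:−1/144 = -1/144
(3j)²=1/126 [(4 2 2; 1 1 -2)], sign=-1
⇒ 4πI² = 5/49
I = (-1)√(5/49/(4π)) = -0.09011188

-0.090112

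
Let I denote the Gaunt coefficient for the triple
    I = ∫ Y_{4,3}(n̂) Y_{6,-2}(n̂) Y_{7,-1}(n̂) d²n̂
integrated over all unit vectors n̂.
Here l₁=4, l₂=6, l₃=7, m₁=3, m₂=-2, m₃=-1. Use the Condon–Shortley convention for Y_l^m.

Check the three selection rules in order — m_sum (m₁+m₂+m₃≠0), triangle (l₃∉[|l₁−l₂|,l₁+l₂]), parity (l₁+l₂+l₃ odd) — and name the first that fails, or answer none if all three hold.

parity

Σmᵢ = 0  ✓
l₃∈[|l₁−l₂|,l₁+l₂]=[2,10], have l₃=7  ✓
Σlᵢ = 17 ⇒ odd  ✗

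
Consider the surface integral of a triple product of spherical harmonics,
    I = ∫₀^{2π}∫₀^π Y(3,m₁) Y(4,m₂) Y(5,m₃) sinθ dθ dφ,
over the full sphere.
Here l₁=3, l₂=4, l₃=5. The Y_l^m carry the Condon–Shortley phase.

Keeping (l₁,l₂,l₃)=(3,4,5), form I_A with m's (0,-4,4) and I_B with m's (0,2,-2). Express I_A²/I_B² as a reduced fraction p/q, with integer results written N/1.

Same 3,4,5: normalisation and zero-m 3j drop out of the ratio.
A: Δ: 2! 4! 6! / 13! → 1/180180; sum: t=0:+1/8640 = 1/8640; 3j²(3 4 5; 0 -4 4) = Δ·Π!·Σ² = 28/715  (sign -1)
B: Δ: 2! 4! 6! / 13! → 1/180180; sum: t=0:+1/8640 t=1:−1/480 t=2:+1/576 = -1/4320; 3j²(3 4 5; 0 2 -2) = Δ·Π!·Σ² = 1/2145  (sign +1)
I_A²/I_B² = (28/715)/(1/2145) = 84/1

84/1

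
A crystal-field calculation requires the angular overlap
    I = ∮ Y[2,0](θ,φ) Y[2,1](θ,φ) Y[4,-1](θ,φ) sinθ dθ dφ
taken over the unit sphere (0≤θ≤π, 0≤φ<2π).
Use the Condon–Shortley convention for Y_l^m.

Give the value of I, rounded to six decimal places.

-0.220728

m-sum 0 ✓  L=8 even ✓  0≤4≤4 ✓
Π(2lᵢ+1) = 5×5×9 = 225
triangle coeff Δ(2,2,4) = 1/630
Σ_t [0,0]: t=0:+1/16 = 1/16
(3j)²=2/35 [(2 2 4; 0 0 0)], sign=+1
Σ_t [0,0]: t=0:+1/24 = 1/24
(3j)²=1/21 [(2 2 4; 0 1 -1)], sign=-1
⇒ 4πI² = 30/49
I = (-1)√(30/49/(4π)) = -0.22072812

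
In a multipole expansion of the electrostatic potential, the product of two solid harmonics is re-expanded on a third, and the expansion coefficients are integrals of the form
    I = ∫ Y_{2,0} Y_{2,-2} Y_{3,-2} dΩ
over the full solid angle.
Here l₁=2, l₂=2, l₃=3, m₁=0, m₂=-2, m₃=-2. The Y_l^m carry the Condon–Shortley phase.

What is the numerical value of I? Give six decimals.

0.000000

0 − 2 − 2 = -4 ≠ 0: azimuthal integral kills it; I = 0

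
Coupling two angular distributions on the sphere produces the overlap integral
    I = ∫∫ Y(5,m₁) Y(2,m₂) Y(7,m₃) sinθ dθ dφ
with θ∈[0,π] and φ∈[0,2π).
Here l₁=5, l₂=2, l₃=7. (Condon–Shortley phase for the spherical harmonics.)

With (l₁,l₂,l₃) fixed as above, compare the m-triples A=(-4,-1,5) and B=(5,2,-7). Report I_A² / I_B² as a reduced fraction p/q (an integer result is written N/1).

l's match ⇒ only the (l;m) 3-j factors differ between A and B.
A: triangle coeff Δ(5,2,7) = 1/15015; Σ_t [0,0]: t=0:+1/2177280 = 1/2177280; (3j)²=8/273 [(5 2 7; -4 -1 5)], sign=+1
B: triangle coeff Δ(5,2,7) = 1/15015; Σ_t [0,0]: t=0:+1/87091200 = 1/87091200; (3j)²=1/15 [(5 2 7; 5 2 -7)], sign=+1
I_A²/I_B² = (8/273)/(1/15) = 40/91

40/91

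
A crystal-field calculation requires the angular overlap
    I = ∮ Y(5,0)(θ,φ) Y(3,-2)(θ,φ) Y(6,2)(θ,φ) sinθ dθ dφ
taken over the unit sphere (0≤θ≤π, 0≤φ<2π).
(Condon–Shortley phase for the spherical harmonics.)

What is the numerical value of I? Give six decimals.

Checks pass: Σm=0; 14 even; l₃=6∈[2,8].
(2·5+1)(2·3+1)(2·6+1) = 1001
Δ: 2! 8! 4! / 15! → 1/675675
sum: t=0:+1/8640 t=1:−1/2304 t=2:+1/8640 = -7/34560
3j²(5 3 6; 0 0 0) = Δ·Π!·Σ² = 7/429  (sign -1)
sum: t=0:+1/8640 t=1:−1/13824 = 1/23040
3j²(5 3 6; 0 -2 2) = Δ·Π!·Σ² = 2/429  (sign +1)
combine: 4πI² = 1001·7/429·2/429 = 98/1287
take √, sign -1: I = -0.07784287

-0.077843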